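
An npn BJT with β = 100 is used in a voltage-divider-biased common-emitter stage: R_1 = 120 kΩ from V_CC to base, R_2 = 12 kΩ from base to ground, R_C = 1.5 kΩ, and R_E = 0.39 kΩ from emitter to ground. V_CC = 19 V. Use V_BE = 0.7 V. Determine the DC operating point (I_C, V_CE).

I_C ≈ 2 mA, V_CE ≈ 15 V

Thevenize the base divider: V_Th = V_CC·R_2/(R_1+R_2) = 19×12/132 = 1.73 V, R_Th = R_1‖R_2 = 10.9 kΩ.
Base-emitter loop: V_Th = I_B·R_Th + V_BE + (β+1)I_B·R_E, so I_B = (1.73 − 0.7) / (10.9 + 101×0.39) = 0.0204 mA.
I_C = β·I_B = 100×0.0204 = 2.04 mA, and I_E = (β+1)I_B = 2.06 mA.
V_CE = V_CC − I_C·R_C − I_E·R_E = 19 − 2.04×1.5 − 2.06×0.39 = 15.1 V.
V_CE = 15.1 V > 0.2 V confirms active-region operation.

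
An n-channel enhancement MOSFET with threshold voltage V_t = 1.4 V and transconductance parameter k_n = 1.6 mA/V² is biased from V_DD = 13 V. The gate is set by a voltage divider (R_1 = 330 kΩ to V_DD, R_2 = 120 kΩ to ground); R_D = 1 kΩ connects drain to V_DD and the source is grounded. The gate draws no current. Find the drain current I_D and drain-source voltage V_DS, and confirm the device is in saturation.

I_D ≈ 3.4 mA, V_DS ≈ 9.6 V

V_G = V_DD·R_2/(R_1+R_2) = 13×120/450 = 3.47 V. With the source grounded, V_GS = V_G = 3.47 V.
Assume saturation: I_D = (k_n/2)(V_GS − V_t)² = (1.6/2)×(3.47 − 1.4)² = 0.8×2.07² = 3.42 mA.
V_DS = V_DD − I_D·R_D = 13 − 3.42×1 = 9.58 V.
Saturation requires V_DS ≥ V_GS − V_t = 2.07 V; 9.58 ≥ 2.07 ✓.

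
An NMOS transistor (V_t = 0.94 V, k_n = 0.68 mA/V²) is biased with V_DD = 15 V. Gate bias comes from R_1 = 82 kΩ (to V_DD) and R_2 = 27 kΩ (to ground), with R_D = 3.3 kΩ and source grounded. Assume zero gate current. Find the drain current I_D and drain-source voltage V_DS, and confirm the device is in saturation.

I_D ≈ 2.6 mA, V_DS ≈ 6.4 V

V_G = V_DD·R_2/(R_1+R_2) = 15×27/109 = 3.72 V. With the source grounded, V_GS = V_G = 3.72 V.
Assume saturation: I_D = (k_n/2)(V_GS − V_t)² = (0.68/2)×(3.72 − 0.94)² = 0.34×2.78² = 2.62 mA.
V_DS = V_DD − I_D·R_D = 15 − 2.62×3.3 = 6.36 V.
Saturation requires V_DS ≥ V_GS − V_t = 2.78 V; 6.36 ≥ 2.78 ✓.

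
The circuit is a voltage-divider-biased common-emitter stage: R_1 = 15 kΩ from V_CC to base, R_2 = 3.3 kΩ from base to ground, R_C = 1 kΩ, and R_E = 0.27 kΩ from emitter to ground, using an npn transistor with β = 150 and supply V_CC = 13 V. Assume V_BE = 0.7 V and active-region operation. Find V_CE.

Thevenize the base divider: V_Th = V_CC·R_2/(R_1+R_2) = 13×3.3/18.3 = 2.34 V, R_Th = R_1‖R_2 = 2.7 kΩ.
Base-emitter loop: V_Th = I_B·R_Th + V_BE + (β+1)I_B·R_E, so I_B = (2.34 − 0.7) / (2.7 + 151×0.27) = 0.0378 mA.
I_C = β·I_B = 150×0.0378 = 5.67 mA, and I_E = (β+1)I_B = 5.71 mA.
V_CE = V_CC − I_C·R_C − I_E·R_E = 13 − 5.67×1 − 5.71×0.27 = 5.78 V.
V_CE = 5.78 V > 0.2 V confirms active-region operation.

V_CE ≈ 5.8 V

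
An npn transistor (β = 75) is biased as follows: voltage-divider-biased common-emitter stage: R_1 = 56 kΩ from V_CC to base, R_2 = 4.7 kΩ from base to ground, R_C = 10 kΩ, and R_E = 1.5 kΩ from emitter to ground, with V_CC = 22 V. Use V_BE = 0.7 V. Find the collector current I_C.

I_C ≈ 0.64 mA

Thevenize the base divider: V_Th = V_CC·R_2/(R_1+R_2) = 22×4.7/60.7 = 1.7 V, R_Th = R_1‖R_2 = 4.34 kΩ.
Base-emitter loop: V_Th = I_B·R_Th + V_BE + (β+1)I_B·R_E, so I_B = (1.7 − 0.7) / (4.34 + 76×1.5) = 0.00848 mA.
I_C = β·I_B = 75×0.00848 = 0.636 mA, and I_E = (β+1)I_B = 0.644 mA.
V_CE = V_CC − I_C·R_C − I_E·R_E = 22 − 0.636×10 − 0.644×1.5 = 14.7 V.
V_CE = 14.7 V > 0.2 V confirms active-region operation.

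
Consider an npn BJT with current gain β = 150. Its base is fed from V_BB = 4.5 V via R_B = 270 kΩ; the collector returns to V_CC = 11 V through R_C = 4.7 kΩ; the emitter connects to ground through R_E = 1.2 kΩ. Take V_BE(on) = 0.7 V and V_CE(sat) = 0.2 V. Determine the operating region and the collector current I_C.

Assume active. Base-emitter loop: I_B = (V_BB − V_BE)/(R_B + (β+1)R_E) = (4.5 − 0.7)/(270 + 151×1.2) = 0.00842 mA.
I_C = β·I_B = 150×0.00842 = 1.26 mA.
V_CE = V_CC − I_C·R_C − I_E·R_E = 11 − 1.26×4.7 − 1.27×1.2 = 3.54 V > V_CE(sat), so the active-region assumption holds.

active; I_C ≈ 1.3 mA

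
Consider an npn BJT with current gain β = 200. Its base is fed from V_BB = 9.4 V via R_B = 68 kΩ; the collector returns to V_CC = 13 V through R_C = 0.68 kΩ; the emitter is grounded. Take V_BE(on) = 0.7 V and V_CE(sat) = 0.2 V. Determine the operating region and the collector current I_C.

saturation; I_C ≈ 19 mA

Assume active: I_B = (9.4 − 0.7)/68 = 0.128 mA, giving I_C = β·I_B = 25.6 mA.
But then V_CE = 13 − 25.6×0.68 = -4.4 V < V_CE(sat) = 0.2 V — impossible in the active region.
So the transistor is saturated. With V_CE = 0.2 V, I_C = (V_CC − 0.2)/R_C = 12.8/0.68 = 18.8 mA.
Check: β·I_B = 25.6 mA > I_C = 18.8 mA, confirming saturation.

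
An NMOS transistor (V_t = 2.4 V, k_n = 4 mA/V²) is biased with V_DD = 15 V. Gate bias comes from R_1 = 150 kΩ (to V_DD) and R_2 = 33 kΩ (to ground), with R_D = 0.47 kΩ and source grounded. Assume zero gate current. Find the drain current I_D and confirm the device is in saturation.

I_D ≈ 0.19 mA

V_G = V_DD·R_2/(R_1+R_2) = 15×33/183 = 2.7 V. With the source grounded, V_GS = V_G = 2.7 V.
Assume saturation: I_D = (k_n/2)(V_GS − V_t)² = (4/2)×(2.7 − 2.4)² = 2×0.305² = 0.186 mA.
V_DS = V_DD − I_D·R_D = 15 − 0.186×0.47 = 14.9 V.
Saturation requires V_DS ≥ V_GS − V_t = 0.305 V; 14.9 ≥ 0.305 ✓.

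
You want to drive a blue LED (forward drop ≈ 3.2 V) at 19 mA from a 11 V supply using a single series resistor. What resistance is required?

R ≈ 0.41 kΩ

The resistor drops V_S − V_D = 11 − 3.2 = 7.8 V at 19 mA.
R = 7.8 V / 19 mA = 0.411 kΩ.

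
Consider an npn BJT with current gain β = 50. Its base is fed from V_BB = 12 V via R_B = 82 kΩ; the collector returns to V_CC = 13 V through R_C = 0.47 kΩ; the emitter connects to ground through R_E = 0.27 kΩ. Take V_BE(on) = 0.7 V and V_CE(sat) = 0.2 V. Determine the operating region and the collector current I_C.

active; I_C ≈ 5.9 mA

Assume active. Base-emitter loop: I_B = (V_BB − V_BE)/(R_B + (β+1)R_E) = (12 − 0.7)/(82 + 51×0.27) = 0.118 mA.
I_C = β·I_B = 50×0.118 = 5.9 mA.
V_CE = V_CC − I_C·R_C − I_E·R_E = 13 − 5.9×0.47 − 6.02×0.27 = 8.6 V > V_CE(sat), so the active-region assumption holds.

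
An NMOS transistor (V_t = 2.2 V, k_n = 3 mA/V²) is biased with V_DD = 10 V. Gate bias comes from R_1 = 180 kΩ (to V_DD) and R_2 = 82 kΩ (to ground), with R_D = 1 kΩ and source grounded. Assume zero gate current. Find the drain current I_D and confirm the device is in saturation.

V_G = V_DD·R_2/(R_1+R_2) = 10×82/262 = 3.13 V. With the source grounded, V_GS = V_G = 3.13 V.
Assume saturation: I_D = (k_n/2)(V_GS − V_t)² = (3/2)×(3.13 − 2.2)² = 1.5×0.93² = 1.3 mA.
V_DS = V_DD − I_D·R_D = 10 − 1.3×1 = 8.7 V.
Saturation requires V_DS ≥ V_GS − V_t = 0.93 V; 8.7 ≥ 0.93 ✓.

I_D ≈ 1.3 mA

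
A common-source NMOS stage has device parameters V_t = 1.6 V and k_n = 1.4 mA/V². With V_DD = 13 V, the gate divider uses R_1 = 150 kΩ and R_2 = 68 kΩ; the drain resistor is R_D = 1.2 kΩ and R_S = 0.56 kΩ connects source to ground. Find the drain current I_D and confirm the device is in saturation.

I_D ≈ 1.6 mA

V_G = V_DD·R_2/(R_1+R_2) = 13×68/218 = 4.06 V.
Assume saturation: I_D = (k_n/2)(V_GS − V_t)² with V_GS = V_G − I_D·R_S = 4.06 − 0.56·I_D.
Substituting gives 0.22·I_D² − 2.92·I_D + 4.22 = 0, with roots I_D = 1.65 or 11.7 mA.
The root I_D = 11.7 mA gives V_GS = -2.48 V ≤ V_t, so take I_D = 1.65 mA.
Then V_GS = 3.13 V and V_DS = V_DD − I_D(R_D+R_S) = 13 − 1.65×1.76 = 10.1 V.
Saturation requires V_DS ≥ V_GS − V_t = 1.53 V; 10.1 ≥ 1.53 ✓.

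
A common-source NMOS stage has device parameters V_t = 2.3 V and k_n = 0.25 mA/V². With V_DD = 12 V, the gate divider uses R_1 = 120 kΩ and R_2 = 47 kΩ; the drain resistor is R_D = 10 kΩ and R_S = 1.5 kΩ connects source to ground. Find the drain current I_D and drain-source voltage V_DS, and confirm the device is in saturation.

I_D ≈ 0.11 mA, V_DS ≈ 11 V

V_G = V_DD·R_2/(R_1+R_2) = 12×47/167 = 3.38 V.
Assume saturation: I_D = (k_n/2)(V_GS − V_t)² with V_GS = V_G − I_D·R_S = 3.38 − 1.5·I_D.
Substituting gives 0.281·I_D² − 1.4·I_D + 0.145 = 0, with roots I_D = 0.106 or 4.89 mA.
The root I_D = 4.89 mA gives V_GS = -3.95 V ≤ V_t, so take I_D = 0.106 mA.
Then V_GS = 3.22 V and V_DS = V_DD − I_D(R_D+R_S) = 12 − 0.106×11.5 = 10.8 V.
Saturation requires V_DS ≥ V_GS − V_t = 0.919 V; 10.8 ≥ 0.919 ✓.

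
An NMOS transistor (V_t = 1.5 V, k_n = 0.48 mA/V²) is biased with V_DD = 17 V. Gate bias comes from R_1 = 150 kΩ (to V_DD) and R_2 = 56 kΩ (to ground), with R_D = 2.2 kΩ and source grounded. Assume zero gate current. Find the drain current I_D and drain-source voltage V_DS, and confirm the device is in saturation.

V_G = V_DD·R_2/(R_1+R_2) = 17×56/206 = 4.62 V. With the source grounded, V_GS = V_G = 4.62 V.
Assume saturation: I_D = (k_n/2)(V_GS − V_t)² = (0.48/2)×(4.62 − 1.5)² = 0.24×3.12² = 2.34 mA.
V_DS = V_DD − I_D·R_D = 17 − 2.34×2.2 = 11.9 V.
Saturation requires V_DS ≥ V_GS − V_t = 3.12 V; 11.9 ≥ 3.12 ✓.

I_D ≈ 2.3 mA, V_DS ≈ 12 V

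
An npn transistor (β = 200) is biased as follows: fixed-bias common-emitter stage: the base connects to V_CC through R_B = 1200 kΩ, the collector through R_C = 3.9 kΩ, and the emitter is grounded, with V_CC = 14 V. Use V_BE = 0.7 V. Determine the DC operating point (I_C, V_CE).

Base loop: V_CC = I_B·R_B + V_BE, so I_B = (14 − 0.7)/1200 kΩ = 0.0111 mA.
In the active region I_C = β·I_B = 200 × 0.0111 = 2.22 mA.
Collector loop: V_CE = V_CC − I_C·R_C = 14 − 2.22×3.9 = 5.36 V.
Since V_CE = 5.36 V > V_CE(sat) ≈ 0.2 V, the transistor is in the active region as assumed.

I_C ≈ 2.2 mA, V_CE ≈ 5.4 V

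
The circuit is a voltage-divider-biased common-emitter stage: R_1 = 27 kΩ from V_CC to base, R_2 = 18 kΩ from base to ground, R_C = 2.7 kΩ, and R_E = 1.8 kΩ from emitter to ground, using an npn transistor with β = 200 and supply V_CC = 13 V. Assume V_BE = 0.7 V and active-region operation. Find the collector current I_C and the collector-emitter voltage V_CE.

Thevenize the base divider: V_Th = V_CC·R_2/(R_1+R_2) = 13×18/45 = 5.2 V, R_Th = R_1‖R_2 = 10.8 kΩ.
Base-emitter loop: V_Th = I_B·R_Th + V_BE + (β+1)I_B·R_E, so I_B = (5.2 − 0.7) / (10.8 + 201×1.8) = 0.0121 mA.
I_C = β·I_B = 200×0.0121 = 2.42 mA, and I_E = (β+1)I_B = 2.43 mA.
V_CE = V_CC − I_C·R_C − I_E·R_E = 13 − 2.42×2.7 − 2.43×1.8 = 2.11 V.
V_CE = 2.11 V > 0.2 V confirms active-region operation.

I_C ≈ 2.4 mA, V_CE ≈ 2.1 V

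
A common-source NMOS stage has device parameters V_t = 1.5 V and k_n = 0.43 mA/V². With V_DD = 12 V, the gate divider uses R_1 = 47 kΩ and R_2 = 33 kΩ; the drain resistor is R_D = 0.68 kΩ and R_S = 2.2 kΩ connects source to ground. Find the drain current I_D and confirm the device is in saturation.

I_D ≈ 0.73 mA

V_G = V_DD·R_2/(R_1+R_2) = 12×33/80 = 4.95 V.
Assume saturation: I_D = (k_n/2)(V_GS − V_t)² with V_GS = V_G − I_D·R_S = 4.95 − 2.2·I_D.
Substituting gives 1.04·I_D² − 4.26·I_D + 2.56 = 0, with roots I_D = 0.73 or 3.37 mA.
The root I_D = 3.37 mA gives V_GS = -2.46 V ≤ V_t, so take I_D = 0.73 mA.
Then V_GS = 3.34 V and V_DS = V_DD − I_D(R_D+R_S) = 12 − 0.73×2.88 = 9.9 V.
Saturation requires V_DS ≥ V_GS − V_t = 1.84 V; 9.9 ≥ 1.84 ✓.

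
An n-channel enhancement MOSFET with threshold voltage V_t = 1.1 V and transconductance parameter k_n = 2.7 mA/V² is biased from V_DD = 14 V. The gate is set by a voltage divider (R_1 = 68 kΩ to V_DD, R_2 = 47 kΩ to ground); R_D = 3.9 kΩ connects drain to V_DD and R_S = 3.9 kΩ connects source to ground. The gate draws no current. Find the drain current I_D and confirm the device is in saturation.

V_G = V_DD·R_2/(R_1+R_2) = 14×47/115 = 5.72 V.
Assume saturation: I_D = (k_n/2)(V_GS − V_t)² with V_GS = V_G − I_D·R_S = 5.72 − 3.9·I_D.
Substituting gives 20.5·I_D² − 49.7·I_D + 28.8 = 0, with roots I_D = 0.968 or 1.45 mA.
The root I_D = 1.45 mA gives V_GS = 0.0633 V ≤ V_t, so take I_D = 0.968 mA.
Then V_GS = 1.95 V and V_DS = V_DD − I_D(R_D+R_S) = 14 − 0.968×7.8 = 6.45 V.
Saturation requires V_DS ≥ V_GS − V_t = 0.847 V; 6.45 ≥ 0.847 ✓.

I_D ≈ 0.97 mA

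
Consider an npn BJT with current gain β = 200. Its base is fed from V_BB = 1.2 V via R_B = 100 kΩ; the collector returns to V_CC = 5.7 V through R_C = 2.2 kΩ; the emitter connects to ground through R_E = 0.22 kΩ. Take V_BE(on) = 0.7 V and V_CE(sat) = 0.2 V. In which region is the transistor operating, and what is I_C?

Assume active. Base-emitter loop: I_B = (V_BB − V_BE)/(R_B + (β+1)R_E) = (1.2 − 0.7)/(100 + 201×0.22) = 0.00347 mA.
I_C = β·I_B = 200×0.00347 = 0.693 mA.
V_CE = V_CC − I_C·R_C − I_E·R_E = 5.7 − 0.693×2.2 − 0.697×0.22 = 4.02 V > V_CE(sat), so the active-region assumption holds.

active; I_C ≈ 0.69 mA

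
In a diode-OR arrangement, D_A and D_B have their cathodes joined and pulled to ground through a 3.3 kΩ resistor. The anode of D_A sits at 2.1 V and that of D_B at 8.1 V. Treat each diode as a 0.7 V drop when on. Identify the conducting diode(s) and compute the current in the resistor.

Only D_B conducts; I_R ≈ 2.2 mA

Assume both conduct. Then node N would need to be at both 2.1−0.7 = 1.4 V and 8.1−0.7 = 7.4 V, which is impossible.
Assume only D_B conducts: V_N = 8.1 − 0.7 = 7.4 V, so I_R = 7.4/3.3 = 2.24 mA.
Check D_A: its anode-to-cathode voltage is 2.1 − 7.4 = -5.3 V < 0.7 V, so it is off. The assumption is consistent.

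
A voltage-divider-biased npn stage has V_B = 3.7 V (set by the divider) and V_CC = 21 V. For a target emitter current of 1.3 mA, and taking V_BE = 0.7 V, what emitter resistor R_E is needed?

V_E = V_B − V_BE = 3.7 − 0.7 = 3 V.
R_E = V_E / I_E = 3 / 1.3 = 2.31 kΩ.

R_E ≈ 2.3 kΩ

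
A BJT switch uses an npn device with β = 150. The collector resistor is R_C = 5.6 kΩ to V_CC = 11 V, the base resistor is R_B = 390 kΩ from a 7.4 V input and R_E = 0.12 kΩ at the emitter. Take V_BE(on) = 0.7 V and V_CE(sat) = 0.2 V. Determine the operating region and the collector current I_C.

saturation; I_C ≈ 1.9 mA

Assume active: I_B = (7.4 − 0.7)/(390 + 151×0.12) = 0.0164 mA, I_C = β·I_B = 2.46 mA.
Then V_CE = 11 − 2.46×5.6 − 2.48×0.12 = -3.09 V < 0.2 V — the active assumption fails.
Re-solve with V_CE = 0.2 V. KCL at the emitter: V_E/R_E = (V_BB−0.7−V_E)/R_B + (V_CC−0.2−V_E)/R_C, giving V_E = 0.229 V.
I_C = (V_CC − 0.2 − V_E)/R_C = (10.8 − 0.229)/5.6 = 1.89 mA.
Check: I_B = (6.7 − 0.229)/390 = 0.0166 mA, and β·I_B = 2.49 mA > I_C, confirming saturation.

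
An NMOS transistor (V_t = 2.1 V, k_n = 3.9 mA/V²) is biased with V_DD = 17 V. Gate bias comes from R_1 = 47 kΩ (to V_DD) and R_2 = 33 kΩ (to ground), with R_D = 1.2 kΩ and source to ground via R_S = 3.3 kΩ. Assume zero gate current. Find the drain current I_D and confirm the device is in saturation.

V_G = V_DD·R_2/(R_1+R_2) = 17×33/80 = 7.01 V.
Assume saturation: I_D = (k_n/2)(V_GS − V_t)² with V_GS = V_G − I_D·R_S = 7.01 − 3.3·I_D.
Substituting gives 21.2·I_D² − 64.2·I_D + 47.1 = 0, with roots I_D = 1.25 or 1.78 mA.
The root I_D = 1.78 mA gives V_GS = 1.15 V ≤ V_t, so take I_D = 1.25 mA.
Then V_GS = 2.9 V and V_DS = V_DD − I_D(R_D+R_S) = 17 − 1.25×4.5 = 11.4 V.
Saturation requires V_DS ≥ V_GS − V_t = 0.799 V; 11.4 ≥ 0.799 ✓.

I_D ≈ 1.2 mA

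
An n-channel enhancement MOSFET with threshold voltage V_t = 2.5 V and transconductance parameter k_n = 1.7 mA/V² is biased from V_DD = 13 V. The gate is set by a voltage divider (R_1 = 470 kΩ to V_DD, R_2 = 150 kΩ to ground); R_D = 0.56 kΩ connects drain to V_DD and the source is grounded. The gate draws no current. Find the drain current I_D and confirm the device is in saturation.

I_D ≈ 0.35 mA

V_G = V_DD·R_2/(R_1+R_2) = 13×150/620 = 3.15 V. With the source grounded, V_GS = V_G = 3.15 V.
Assume saturation: I_D = (k_n/2)(V_GS − V_t)² = (1.7/2)×(3.15 − 2.5)² = 0.85×0.645² = 0.354 mA.
V_DS = V_DD − I_D·R_D = 13 − 0.354×0.56 = 12.8 V.
Saturation requires V_DS ≥ V_GS − V_t = 0.645 V; 12.8 ≥ 0.645 ✓.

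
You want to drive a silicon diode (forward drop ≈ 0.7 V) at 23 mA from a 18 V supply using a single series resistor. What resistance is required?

R ≈ 0.75 kΩ

The resistor drops V_S − V_D = 18 − 0.7 = 17.3 V at 23 mA.
R = 17.3 V / 23 mA = 0.752 kΩ.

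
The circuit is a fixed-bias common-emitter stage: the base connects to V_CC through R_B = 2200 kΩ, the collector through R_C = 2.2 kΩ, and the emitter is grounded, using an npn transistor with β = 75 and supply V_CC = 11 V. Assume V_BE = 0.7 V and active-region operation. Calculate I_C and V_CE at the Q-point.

I_C ≈ 0.35 mA, V_CE ≈ 10 V

Base loop: V_CC = I_B·R_B + V_BE, so I_B = (11 − 0.7)/2200 kΩ = 0.00468 mA.
In the active region I_C = β·I_B = 75 × 0.00468 = 0.351 mA.
Collector loop: V_CE = V_CC − I_C·R_C = 11 − 0.351×2.2 = 10.2 V.
Since V_CE = 10.2 V > V_CE(sat) ≈ 0.2 V, the transistor is in the active region as assumed.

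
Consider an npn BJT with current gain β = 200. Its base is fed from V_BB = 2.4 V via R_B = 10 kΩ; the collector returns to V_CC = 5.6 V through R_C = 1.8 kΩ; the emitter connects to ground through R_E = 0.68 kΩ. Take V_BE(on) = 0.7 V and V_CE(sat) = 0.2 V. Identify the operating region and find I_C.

saturation; I_C ≈ 2.2 mA

Assume active: I_B = (2.4 − 0.7)/(10 + 201×0.68) = 0.0116 mA, I_C = β·I_B = 2.32 mA.
Then V_CE = 5.6 − 2.32×1.8 − 2.33×0.68 = -0.156 V < 0.2 V — the active assumption fails.
Re-solve with V_CE = 0.2 V. KCL at the emitter: V_E/R_E = (V_BB−0.7−V_E)/R_B + (V_CC−0.2−V_E)/R_C, giving V_E = 1.49 V.
I_C = (V_CC − 0.2 − V_E)/R_C = (5.4 − 1.49)/1.8 = 2.17 mA.
Check: I_B = (1.7 − 1.49)/10 = 0.0209 mA, and β·I_B = 4.18 mA > I_C, confirming saturation.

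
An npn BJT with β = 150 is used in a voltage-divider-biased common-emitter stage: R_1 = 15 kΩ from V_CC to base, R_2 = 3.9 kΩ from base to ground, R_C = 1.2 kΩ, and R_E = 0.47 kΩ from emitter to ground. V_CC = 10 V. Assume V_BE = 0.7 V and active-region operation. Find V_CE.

V_CE ≈ 5.4 V

Thevenize the base divider: V_Th = V_CC·R_2/(R_1+R_2) = 10×3.9/18.9 = 2.06 V, R_Th = R_1‖R_2 = 3.1 kΩ.
Base-emitter loop: V_Th = I_B·R_Th + V_BE + (β+1)I_B·R_E, so I_B = (2.06 − 0.7) / (3.1 + 151×0.47) = 0.0184 mA.
I_C = β·I_B = 150×0.0184 = 2.76 mA, and I_E = (β+1)I_B = 2.78 mA.
V_CE = V_CC − I_C·R_C − I_E·R_E = 10 − 2.76×1.2 − 2.78×0.47 = 5.38 V.
V_CE = 5.38 V > 0.2 V confirms active-region operation.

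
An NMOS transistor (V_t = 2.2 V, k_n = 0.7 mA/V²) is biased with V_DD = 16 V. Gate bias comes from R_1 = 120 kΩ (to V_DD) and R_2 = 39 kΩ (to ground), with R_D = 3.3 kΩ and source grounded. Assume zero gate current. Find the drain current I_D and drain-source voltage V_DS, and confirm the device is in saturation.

I_D ≈ 1 mA, V_DS ≈ 13 V

V_G = V_DD·R_2/(R_1+R_2) = 16×39/159 = 3.92 V. With the source grounded, V_GS = V_G = 3.92 V.
Assume saturation: I_D = (k_n/2)(V_GS − V_t)² = (0.7/2)×(3.92 − 2.2)² = 0.35×1.72² = 1.04 mA.
V_DS = V_DD − I_D·R_D = 16 − 1.04×3.3 = 12.6 V.
Saturation requires V_DS ≥ V_GS − V_t = 1.72 V; 12.6 ≥ 1.72 ✓.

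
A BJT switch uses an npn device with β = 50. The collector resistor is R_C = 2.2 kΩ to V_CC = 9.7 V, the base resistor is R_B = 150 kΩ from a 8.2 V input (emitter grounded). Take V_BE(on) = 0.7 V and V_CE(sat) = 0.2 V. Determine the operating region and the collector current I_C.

active; I_C ≈ 2.5 mA

Assume active. Base-emitter loop: I_B = (V_BB − V_BE)/R_B = (8.2 − 0.7)/150 = 0.05 mA.
I_C = β·I_B = 50×0.05 = 2.5 mA.
V_CE = V_CC − I_C·R_C = 9.7 − 2.5×2.2 = 4.2 V > V_CE(sat), so the active-region assumption holds.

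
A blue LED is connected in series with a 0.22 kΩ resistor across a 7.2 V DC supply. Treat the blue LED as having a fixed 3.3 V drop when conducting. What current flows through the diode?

I ≈ 18 mA

KVL around the loop: 7.2 = V_D + I·R = 3.3 + I × 0.22 kΩ.
So I = (7.2 − 3.3) / 0.22 kΩ = 3.9 / 0.22 = 17.7 mA.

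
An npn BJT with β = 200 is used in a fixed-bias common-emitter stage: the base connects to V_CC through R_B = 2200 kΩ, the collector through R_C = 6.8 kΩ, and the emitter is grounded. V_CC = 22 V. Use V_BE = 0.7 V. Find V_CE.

V_CE ≈ 8.8 V

Base loop: V_CC = I_B·R_B + V_BE, so I_B = (22 − 0.7)/2200 kΩ = 0.00968 mA.
In the active region I_C = β·I_B = 200 × 0.00968 = 1.94 mA.
Collector loop: V_CE = V_CC − I_C·R_C = 22 − 1.94×6.8 = 8.83 V.
Since V_CE = 8.83 V > V_CE(sat) ≈ 0.2 V, the transistor is in the active region as assumed.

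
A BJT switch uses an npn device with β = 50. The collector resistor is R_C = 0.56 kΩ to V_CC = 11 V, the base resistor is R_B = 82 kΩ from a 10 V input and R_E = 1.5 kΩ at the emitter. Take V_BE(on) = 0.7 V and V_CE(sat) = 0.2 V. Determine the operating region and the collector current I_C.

Assume active. Base-emitter loop: I_B = (V_BB − V_BE)/(R_B + (β+1)R_E) = (10 − 0.7)/(82 + 51×1.5) = 0.0587 mA.
I_C = β·I_B = 50×0.0587 = 2.93 mA.
V_CE = V_CC − I_C·R_C − I_E·R_E = 11 − 2.93×0.56 − 2.99×1.5 = 4.87 V > V_CE(sat), so the active-region assumption holds.

active; I_C ≈ 2.9 mA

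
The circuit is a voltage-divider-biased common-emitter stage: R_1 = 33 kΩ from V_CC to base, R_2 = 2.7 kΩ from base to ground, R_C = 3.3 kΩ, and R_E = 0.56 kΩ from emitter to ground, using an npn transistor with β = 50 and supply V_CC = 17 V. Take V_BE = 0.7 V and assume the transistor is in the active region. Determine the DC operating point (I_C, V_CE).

Thevenize the base divider: V_Th = V_CC·R_2/(R_1+R_2) = 17×2.7/35.7 = 1.29 V, R_Th = R_1‖R_2 = 2.5 kΩ.
Base-emitter loop: V_Th = I_B·R_Th + V_BE + (β+1)I_B·R_E, so I_B = (1.29 − 0.7) / (2.5 + 51×0.56) = 0.0189 mA.
I_C = β·I_B = 50×0.0189 = 0.943 mA, and I_E = (β+1)I_B = 0.962 mA.
V_CE = V_CC − I_C·R_C − I_E·R_E = 17 − 0.943×3.3 − 0.962×0.56 = 13.3 V.
V_CE = 13.3 V > 0.2 V confirms active-region operation.

I_C ≈ 0.94 mA, V_CE ≈ 13 V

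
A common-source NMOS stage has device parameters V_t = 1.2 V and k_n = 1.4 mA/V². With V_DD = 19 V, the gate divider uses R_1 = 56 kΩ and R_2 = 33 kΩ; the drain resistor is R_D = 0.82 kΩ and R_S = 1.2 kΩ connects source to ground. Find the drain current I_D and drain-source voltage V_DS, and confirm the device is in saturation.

V_G = V_DD·R_2/(R_1+R_2) = 19×33/89 = 7.04 V.
Assume saturation: I_D = (k_n/2)(V_GS − V_t)² with V_GS = V_G − I_D·R_S = 7.04 − 1.2·I_D.
Substituting gives 1.01·I_D² − 10.8·I_D + 23.9 = 0, with roots I_D = 3.11 or 7.62 mA.
The root I_D = 7.62 mA gives V_GS = -2.1 V ≤ V_t, so take I_D = 3.11 mA.
Then V_GS = 3.31 V and V_DS = V_DD − I_D(R_D+R_S) = 19 − 3.11×2.02 = 12.7 V.
Saturation requires V_DS ≥ V_GS − V_t = 2.11 V; 12.7 ≥ 2.11 ✓.

I_D ≈ 3.1 mA, V_DS ≈ 13 V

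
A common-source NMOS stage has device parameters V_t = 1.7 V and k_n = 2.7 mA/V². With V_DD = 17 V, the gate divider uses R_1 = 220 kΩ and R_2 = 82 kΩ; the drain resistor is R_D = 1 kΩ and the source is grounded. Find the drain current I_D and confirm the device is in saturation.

V_G = V_DD·R_2/(R_1+R_2) = 17×82/302 = 4.62 V. With the source grounded, V_GS = V_G = 4.62 V.
Assume saturation: I_D = (k_n/2)(V_GS − V_t)² = (2.7/2)×(4.62 − 1.7)² = 1.35×2.92² = 11.5 mA.
V_DS = V_DD − I_D·R_D = 17 − 11.5×1 = 5.52 V.
Saturation requires V_DS ≥ V_GS − V_t = 2.92 V; 5.52 ≥ 2.92 ✓.

I_D ≈ 11 mA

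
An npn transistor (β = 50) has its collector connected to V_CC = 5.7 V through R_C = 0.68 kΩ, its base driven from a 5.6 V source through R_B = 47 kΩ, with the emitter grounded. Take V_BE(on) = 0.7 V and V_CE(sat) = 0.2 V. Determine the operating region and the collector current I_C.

Assume active. Base-emitter loop: I_B = (V_BB − V_BE)/R_B = (5.6 − 0.7)/47 = 0.104 mA.
I_C = β·I_B = 50×0.104 = 5.21 mA.
V_CE = V_CC − I_C·R_C = 5.7 − 5.21×0.68 = 2.16 V > V_CE(sat), so the active-region assumption holds.

active; I_C ≈ 5.2 mA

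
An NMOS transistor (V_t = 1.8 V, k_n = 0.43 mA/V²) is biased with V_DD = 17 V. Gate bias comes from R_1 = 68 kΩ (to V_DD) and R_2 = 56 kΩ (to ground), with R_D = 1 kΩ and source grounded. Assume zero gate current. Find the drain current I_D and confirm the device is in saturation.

V_G = V_DD·R_2/(R_1+R_2) = 17×56/124 = 7.68 V. With the source grounded, V_GS = V_G = 7.68 V.
Assume saturation: I_D = (k_n/2)(V_GS − V_t)² = (0.43/2)×(7.68 − 1.8)² = 0.215×5.88² = 7.43 mA.
V_DS = V_DD − I_D·R_D = 17 − 7.43×1 = 9.57 V.
Saturation requires V_DS ≥ V_GS − V_t = 5.88 V; 9.57 ≥ 5.88 ✓.

I_D ≈ 7.4 mA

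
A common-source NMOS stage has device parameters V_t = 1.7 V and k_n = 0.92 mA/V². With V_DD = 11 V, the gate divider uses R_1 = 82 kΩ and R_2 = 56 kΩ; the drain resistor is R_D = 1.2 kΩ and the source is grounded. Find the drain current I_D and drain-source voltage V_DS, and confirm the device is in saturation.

V_G = V_DD·R_2/(R_1+R_2) = 11×56/138 = 4.46 V. With the source grounded, V_GS = V_G = 4.46 V.
Assume saturation: I_D = (k_n/2)(V_GS − V_t)² = (0.92/2)×(4.46 − 1.7)² = 0.46×2.76² = 3.51 mA.
V_DS = V_DD − I_D·R_D = 11 − 3.51×1.2 = 6.78 V.
Saturation requires V_DS ≥ V_GS − V_t = 2.76 V; 6.78 ≥ 2.76 ✓.

I_D ≈ 3.5 mA, V_DS ≈ 6.8 V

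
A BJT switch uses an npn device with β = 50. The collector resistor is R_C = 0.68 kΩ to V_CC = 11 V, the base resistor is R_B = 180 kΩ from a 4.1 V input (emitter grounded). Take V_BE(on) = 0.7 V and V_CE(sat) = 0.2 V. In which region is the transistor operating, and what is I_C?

Assume active. Base-emitter loop: I_B = (V_BB − V_BE)/R_B = (4.1 − 0.7)/180 = 0.0189 mA.
I_C = β·I_B = 50×0.0189 = 0.944 mA.
V_CE = V_CC − I_C·R_C = 11 − 0.944×0.68 = 10.4 V > V_CE(sat), so the active-region assumption holds.

active; I_C ≈ 0.94 mA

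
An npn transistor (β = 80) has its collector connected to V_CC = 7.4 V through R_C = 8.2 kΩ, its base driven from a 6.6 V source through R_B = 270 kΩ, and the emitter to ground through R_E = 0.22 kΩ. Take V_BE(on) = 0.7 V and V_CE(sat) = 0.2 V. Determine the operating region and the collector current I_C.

saturation; I_C ≈ 0.85 mA

Assume active: I_B = (6.6 − 0.7)/(270 + 81×0.22) = 0.0205 mA, I_C = β·I_B = 1.64 mA.
Then V_CE = 7.4 − 1.64×8.2 − 1.66×0.22 = -6.41 V < 0.2 V — the active assumption fails.
Re-solve with V_CE = 0.2 V. KCL at the emitter: V_E/R_E = (V_BB−0.7−V_E)/R_B + (V_CC−0.2−V_E)/R_C, giving V_E = 0.193 V.
I_C = (V_CC − 0.2 − V_E)/R_C = (7.2 − 0.193)/8.2 = 0.855 mA.
Check: I_B = (5.9 − 0.193)/270 = 0.0211 mA, and β·I_B = 1.69 mA > I_C, confirming saturation.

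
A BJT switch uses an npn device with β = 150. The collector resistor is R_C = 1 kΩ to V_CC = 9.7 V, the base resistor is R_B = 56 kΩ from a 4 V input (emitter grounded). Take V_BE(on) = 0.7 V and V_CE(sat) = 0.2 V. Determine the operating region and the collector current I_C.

active; I_C ≈ 8.8 mA

Assume active. Base-emitter loop: I_B = (V_BB − V_BE)/R_B = (4 − 0.7)/56 = 0.0589 mA.
I_C = β·I_B = 150×0.0589 = 8.84 mA.
V_CE = V_CC − I_C·R_C = 9.7 − 8.84×1 = 0.861 V > V_CE(sat), so the active-region assumption holds.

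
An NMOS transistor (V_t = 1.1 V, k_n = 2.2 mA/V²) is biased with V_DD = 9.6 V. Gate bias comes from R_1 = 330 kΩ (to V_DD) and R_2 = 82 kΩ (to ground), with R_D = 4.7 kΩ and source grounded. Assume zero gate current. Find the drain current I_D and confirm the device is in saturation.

I_D ≈ 0.72 mA

V_G = V_DD·R_2/(R_1+R_2) = 9.6×82/412 = 1.91 V. With the source grounded, V_GS = V_G = 1.91 V.
Assume saturation: I_D = (k_n/2)(V_GS − V_t)² = (2.2/2)×(1.91 − 1.1)² = 1.1×0.811² = 0.723 mA.
V_DS = V_DD − I_D·R_D = 9.6 − 0.723×4.7 = 6.2 V.
Saturation requires V_DS ≥ V_GS − V_t = 0.811 V; 6.2 ≥ 0.811 ✓.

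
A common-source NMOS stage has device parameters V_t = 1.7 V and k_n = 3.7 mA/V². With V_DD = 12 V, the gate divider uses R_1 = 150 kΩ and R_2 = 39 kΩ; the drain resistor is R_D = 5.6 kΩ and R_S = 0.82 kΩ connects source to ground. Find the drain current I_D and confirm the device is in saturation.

I_D ≈ 0.39 mA

V_G = V_DD·R_2/(R_1+R_2) = 12×39/189 = 2.48 V.
Assume saturation: I_D = (k_n/2)(V_GS − V_t)² with V_GS = V_G − I_D·R_S = 2.48 − 0.82·I_D.
Substituting gives 1.24·I_D² − 3.35·I_D + 1.11 = 0, with roots I_D = 0.388 or 2.31 mA.
The root I_D = 2.31 mA gives V_GS = 0.583 V ≤ V_t, so take I_D = 0.388 mA.
Then V_GS = 2.16 V and V_DS = V_DD − I_D(R_D+R_S) = 12 − 0.388×6.42 = 9.51 V.
Saturation requires V_DS ≥ V_GS − V_t = 0.458 V; 9.51 ≥ 0.458 ✓.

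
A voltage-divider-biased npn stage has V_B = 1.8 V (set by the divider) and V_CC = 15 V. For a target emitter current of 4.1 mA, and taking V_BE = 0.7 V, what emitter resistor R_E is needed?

R_E ≈ 0.27 kΩ

V_E = V_B − V_BE = 1.8 − 0.7 = 1.1 V.
R_E = V_E / I_E = 1.1 / 4.1 = 0.268 kΩ.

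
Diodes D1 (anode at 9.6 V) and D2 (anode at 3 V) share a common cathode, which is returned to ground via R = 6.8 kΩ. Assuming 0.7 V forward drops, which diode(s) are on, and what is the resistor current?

Only D1 conducts; I_R ≈ 1.3 mA

Assume both conduct. Then node N would need to be at both 9.6−0.7 = 8.9 V and 3−0.7 = 2.3 V, which is impossible.
Assume only D1 conducts: V_N = 9.6 − 0.7 = 8.9 V, so I_R = 8.9/6.8 = 1.31 mA.
Check D2: its anode-to-cathode voltage is 3 − 8.9 = -5.9 V < 0.7 V, so it is off. The assumption is consistent.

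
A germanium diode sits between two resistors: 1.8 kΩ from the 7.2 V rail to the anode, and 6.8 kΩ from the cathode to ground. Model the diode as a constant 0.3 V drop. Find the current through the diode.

I ≈ 0.8 mA

The two resistors are in series with the diode, so KVL gives 7.2 = I·1.8 + 0.3 + I·6.8.
I = (7.2 − 0.3) / (1.8 + 6.8) kΩ = 6.9 / 8.6 = 0.802 mA.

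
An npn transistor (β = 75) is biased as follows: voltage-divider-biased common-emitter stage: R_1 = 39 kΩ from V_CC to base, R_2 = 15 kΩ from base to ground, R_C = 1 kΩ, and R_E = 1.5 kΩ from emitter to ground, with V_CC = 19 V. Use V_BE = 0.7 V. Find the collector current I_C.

Thevenize the base divider: V_Th = V_CC·R_2/(R_1+R_2) = 19×15/54 = 5.28 V, R_Th = R_1‖R_2 = 10.8 kΩ.
Base-emitter loop: V_Th = I_B·R_Th + V_BE + (β+1)I_B·R_E, so I_B = (5.28 − 0.7) / (10.8 + 76×1.5) = 0.0367 mA.
I_C = β·I_B = 75×0.0367 = 2.75 mA, and I_E = (β+1)I_B = 2.79 mA.
V_CE = V_CC − I_C·R_C − I_E·R_E = 19 − 2.75×1 − 2.79×1.5 = 12.1 V.
V_CE = 12.1 V > 0.2 V confirms active-region operation.

I_C ≈ 2.8 mA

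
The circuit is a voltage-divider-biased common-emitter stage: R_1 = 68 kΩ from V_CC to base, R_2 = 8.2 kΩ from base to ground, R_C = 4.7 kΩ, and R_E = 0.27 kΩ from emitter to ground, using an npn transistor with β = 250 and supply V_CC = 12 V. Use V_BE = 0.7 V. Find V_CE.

V_CE ≈ 2.2 V

Thevenize the base divider: V_Th = V_CC·R_2/(R_1+R_2) = 12×8.2/76.2 = 1.29 V, R_Th = R_1‖R_2 = 7.32 kΩ.
Base-emitter loop: V_Th = I_B·R_Th + V_BE + (β+1)I_B·R_E, so I_B = (1.29 − 0.7) / (7.32 + 251×0.27) = 0.00788 mA.
I_C = β·I_B = 250×0.00788 = 1.97 mA, and I_E = (β+1)I_B = 1.98 mA.
V_CE = V_CC − I_C·R_C − I_E·R_E = 12 − 1.97×4.7 − 1.98×0.27 = 2.21 V.
V_CE = 2.21 V > 0.2 V confirms active-region operation.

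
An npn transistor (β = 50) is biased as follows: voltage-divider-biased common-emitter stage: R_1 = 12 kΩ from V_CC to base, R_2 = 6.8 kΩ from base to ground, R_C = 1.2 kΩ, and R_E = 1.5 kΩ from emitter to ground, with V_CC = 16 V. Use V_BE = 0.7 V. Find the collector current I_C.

I_C ≈ 3.1 mA

Thevenize the base divider: V_Th = V_CC·R_2/(R_1+R_2) = 16×6.8/18.8 = 5.79 V, R_Th = R_1‖R_2 = 4.34 kΩ.
Base-emitter loop: V_Th = I_B·R_Th + V_BE + (β+1)I_B·R_E, so I_B = (5.79 − 0.7) / (4.34 + 51×1.5) = 0.0629 mA.
I_C = β·I_B = 50×0.0629 = 3.15 mA, and I_E = (β+1)I_B = 3.21 mA.
V_CE = V_CC − I_C·R_C − I_E·R_E = 16 − 3.15×1.2 − 3.21×1.5 = 7.41 V.
V_CE = 7.41 V > 0.2 V confirms active-region operation.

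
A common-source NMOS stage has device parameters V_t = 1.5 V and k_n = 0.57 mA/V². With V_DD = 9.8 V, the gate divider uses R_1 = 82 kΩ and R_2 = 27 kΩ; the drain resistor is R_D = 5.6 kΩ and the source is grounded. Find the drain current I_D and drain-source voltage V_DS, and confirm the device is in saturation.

V_G = V_DD·R_2/(R_1+R_2) = 9.8×27/109 = 2.43 V. With the source grounded, V_GS = V_G = 2.43 V.
Assume saturation: I_D = (k_n/2)(V_GS − V_t)² = (0.57/2)×(2.43 − 1.5)² = 0.285×0.928² = 0.245 mA.
V_DS = V_DD − I_D·R_D = 9.8 − 0.245×5.6 = 8.43 V.
Saturation requires V_DS ≥ V_GS − V_t = 0.928 V; 8.43 ≥ 0.928 ✓.

I_D ≈ 0.25 mA, V_DS ≈ 8.4 V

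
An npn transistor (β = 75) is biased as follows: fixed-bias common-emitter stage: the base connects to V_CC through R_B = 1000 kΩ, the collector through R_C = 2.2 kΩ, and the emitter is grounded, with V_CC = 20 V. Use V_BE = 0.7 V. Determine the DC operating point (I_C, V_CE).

Base loop: V_CC = I_B·R_B + V_BE, so I_B = (20 − 0.7)/1000 kΩ = 0.0193 mA.
In the active region I_C = β·I_B = 75 × 0.0193 = 1.45 mA.
Collector loop: V_CE = V_CC − I_C·R_C = 20 − 1.45×2.2 = 16.8 V.
Since V_CE = 16.8 V > V_CE(sat) ≈ 0.2 V, the transistor is in the active region as assumed.

I_C ≈ 1.4 mA, V_CE ≈ 17 V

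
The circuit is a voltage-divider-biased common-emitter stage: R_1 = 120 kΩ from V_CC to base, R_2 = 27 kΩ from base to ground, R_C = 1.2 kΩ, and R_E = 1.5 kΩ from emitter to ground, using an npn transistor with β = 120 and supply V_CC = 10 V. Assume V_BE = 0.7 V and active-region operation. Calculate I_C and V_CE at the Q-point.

I_C ≈ 0.67 mA, V_CE ≈ 8.2 V

Thevenize the base divider: V_Th = V_CC·R_2/(R_1+R_2) = 10×27/147 = 1.84 V, R_Th = R_1‖R_2 = 22 kΩ.
Base-emitter loop: V_Th = I_B·R_Th + V_BE + (β+1)I_B·R_E, so I_B = (1.84 − 0.7) / (22 + 121×1.5) = 0.00558 mA.
I_C = β·I_B = 120×0.00558 = 0.67 mA, and I_E = (β+1)I_B = 0.676 mA.
V_CE = V_CC − I_C·R_C − I_E·R_E = 10 − 0.67×1.2 − 0.676×1.5 = 8.18 V.
V_CE = 8.18 V > 0.2 V confirms active-region operation.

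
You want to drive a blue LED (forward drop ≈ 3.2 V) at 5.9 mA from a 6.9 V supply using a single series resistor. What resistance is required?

The resistor drops V_S − V_D = 6.9 − 3.2 = 3.7 V at 5.9 mA.
R = 3.7 V / 5.9 mA = 0.627 kΩ.

R ≈ 0.63 kΩ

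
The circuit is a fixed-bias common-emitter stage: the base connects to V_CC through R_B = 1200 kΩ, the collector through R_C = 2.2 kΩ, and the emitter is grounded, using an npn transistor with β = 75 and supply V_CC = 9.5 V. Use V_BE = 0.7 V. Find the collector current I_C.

I_C ≈ 0.55 mA

Base loop: V_CC = I_B·R_B + V_BE, so I_B = (9.5 − 0.7)/1200 kΩ = 0.00733 mA.
In the active region I_C = β·I_B = 75 × 0.00733 = 0.55 mA.
Collector loop: V_CE = V_CC − I_C·R_C = 9.5 − 0.55×2.2 = 8.29 V.
Since V_CE = 8.29 V > V_CE(sat) ≈ 0.2 V, the transistor is in the active region as assumed.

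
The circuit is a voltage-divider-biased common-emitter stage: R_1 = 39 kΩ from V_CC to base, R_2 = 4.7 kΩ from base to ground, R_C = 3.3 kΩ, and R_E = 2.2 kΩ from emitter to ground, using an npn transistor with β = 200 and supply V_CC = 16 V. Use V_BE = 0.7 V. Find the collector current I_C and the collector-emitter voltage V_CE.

I_C ≈ 0.46 mA, V_CE ≈ 13 V

Thevenize the base divider: V_Th = V_CC·R_2/(R_1+R_2) = 16×4.7/43.7 = 1.72 V, R_Th = R_1‖R_2 = 4.19 kΩ.
Base-emitter loop: V_Th = I_B·R_Th + V_BE + (β+1)I_B·R_E, so I_B = (1.72 − 0.7) / (4.19 + 201×2.2) = 0.00229 mA.
I_C = β·I_B = 200×0.00229 = 0.457 mA, and I_E = (β+1)I_B = 0.46 mA.
V_CE = V_CC − I_C·R_C − I_E·R_E = 16 − 0.457×3.3 − 0.46×2.2 = 13.5 V.
V_CE = 13.5 V > 0.2 V confirms active-region operation.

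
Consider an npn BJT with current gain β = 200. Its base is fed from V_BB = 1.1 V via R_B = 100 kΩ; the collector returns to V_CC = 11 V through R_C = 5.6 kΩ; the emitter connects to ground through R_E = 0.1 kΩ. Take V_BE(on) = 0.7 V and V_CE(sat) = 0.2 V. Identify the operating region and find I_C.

Assume active. Base-emitter loop: I_B = (V_BB − V_BE)/(R_B + (β+1)R_E) = (1.1 − 0.7)/(100 + 201×0.1) = 0.00333 mA.
I_C = β·I_B = 200×0.00333 = 0.666 mA.
V_CE = V_CC − I_C·R_C − I_E·R_E = 11 − 0.666×5.6 − 0.669×0.1 = 7.2 V > V_CE(sat), so the active-region assumption holds.

active; I_C ≈ 0.67 mA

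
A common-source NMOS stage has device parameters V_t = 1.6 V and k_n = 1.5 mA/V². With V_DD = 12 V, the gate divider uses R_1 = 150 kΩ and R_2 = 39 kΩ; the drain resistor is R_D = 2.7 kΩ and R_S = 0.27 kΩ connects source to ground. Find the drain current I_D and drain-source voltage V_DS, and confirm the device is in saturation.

I_D ≈ 0.43 mA, V_DS ≈ 11 V

V_G = V_DD·R_2/(R_1+R_2) = 12×39/189 = 2.48 V.
Assume saturation: I_D = (k_n/2)(V_GS − V_t)² with V_GS = V_G − I_D·R_S = 2.48 − 0.27·I_D.
Substituting gives 0.0547·I_D² − 1.35·I_D + 0.576 = 0, with roots I_D = 0.433 or 24.3 mA.
The root I_D = 24.3 mA gives V_GS = -4.1 V ≤ V_t, so take I_D = 0.433 mA.
Then V_GS = 2.36 V and V_DS = V_DD − I_D(R_D+R_S) = 12 − 0.433×2.97 = 10.7 V.
Saturation requires V_DS ≥ V_GS − V_t = 0.759 V; 10.7 ≥ 0.759 ✓.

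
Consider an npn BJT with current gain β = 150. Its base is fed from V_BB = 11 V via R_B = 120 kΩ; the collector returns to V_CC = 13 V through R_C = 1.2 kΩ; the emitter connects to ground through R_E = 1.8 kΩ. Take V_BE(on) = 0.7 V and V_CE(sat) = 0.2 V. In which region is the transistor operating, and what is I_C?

Assume active. Base-emitter loop: I_B = (V_BB − V_BE)/(R_B + (β+1)R_E) = (11 − 0.7)/(120 + 151×1.8) = 0.0263 mA.
I_C = β·I_B = 150×0.0263 = 3.94 mA.
V_CE = V_CC − I_C·R_C − I_E·R_E = 13 − 3.94×1.2 − 3.97×1.8 = 1.12 V > V_CE(sat), so the active-region assumption holds.

active; I_C ≈ 3.9 mA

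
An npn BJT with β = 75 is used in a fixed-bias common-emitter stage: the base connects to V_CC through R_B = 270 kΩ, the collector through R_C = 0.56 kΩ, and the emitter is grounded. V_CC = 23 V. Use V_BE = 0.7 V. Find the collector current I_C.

Base loop: V_CC = I_B·R_B + V_BE, so I_B = (23 − 0.7)/270 kΩ = 0.0826 mA.
In the active region I_C = β·I_B = 75 × 0.0826 = 6.19 mA.
Collector loop: V_CE = V_CC − I_C·R_C = 23 − 6.19×0.56 = 19.5 V.
Since V_CE = 19.5 V > V_CE(sat) ≈ 0.2 V, the transistor is in the active region as assumed.

I_C ≈ 6.2 mA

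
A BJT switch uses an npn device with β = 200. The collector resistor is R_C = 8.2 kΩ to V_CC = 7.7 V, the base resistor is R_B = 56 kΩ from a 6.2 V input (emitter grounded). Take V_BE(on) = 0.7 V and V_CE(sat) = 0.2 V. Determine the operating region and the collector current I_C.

saturation; I_C ≈ 0.91 mA

Assume active: I_B = (6.2 − 0.7)/56 = 0.0982 mA, giving I_C = β·I_B = 19.6 mA.
But then V_CE = 7.7 − 19.6×8.2 = -153 V < V_CE(sat) = 0.2 V — impossible in the active region.
So the transistor is saturated. With V_CE = 0.2 V, I_C = (V_CC − 0.2)/R_C = 7.5/8.2 = 0.915 mA.
Check: β·I_B = 19.6 mA > I_C = 0.915 mA, confirming saturation.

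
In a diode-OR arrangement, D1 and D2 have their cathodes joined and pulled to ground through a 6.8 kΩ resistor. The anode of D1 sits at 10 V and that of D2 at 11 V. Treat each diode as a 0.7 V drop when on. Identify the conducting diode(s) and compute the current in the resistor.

Only D2 conducts; I_R ≈ 1.5 mA

Assume both conduct. Then node N would need to be at both 10−0.7 = 9.3 V and 11−0.7 = 10.3 V, which is impossible.
Assume only D2 conducts: V_N = 11 − 0.7 = 10.3 V, so I_R = 10.3/6.8 = 1.51 mA.
Check D1: its anode-to-cathode voltage is 10 − 10.3 = -0.3 V < 0.7 V, so it is off. The assumption is consistent.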